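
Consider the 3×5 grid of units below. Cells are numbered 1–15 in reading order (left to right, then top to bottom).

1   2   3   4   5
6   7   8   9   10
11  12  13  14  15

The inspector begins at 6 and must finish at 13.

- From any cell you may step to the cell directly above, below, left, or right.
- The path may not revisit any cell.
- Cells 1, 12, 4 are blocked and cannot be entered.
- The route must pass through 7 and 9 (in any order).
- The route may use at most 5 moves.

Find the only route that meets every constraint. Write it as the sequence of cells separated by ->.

Any route must reach 7 and 9 and still end at 13 within 5 moves, so the order of the required stops is forced.
Route from 6: right 3 to 9, down 1 to 14, left 1 to 13 — 5 moves in all.
Check: all required cells visited; 5 ≤ 5 moves.

6 -> 7 -> 8 -> 9 -> 14 -> 13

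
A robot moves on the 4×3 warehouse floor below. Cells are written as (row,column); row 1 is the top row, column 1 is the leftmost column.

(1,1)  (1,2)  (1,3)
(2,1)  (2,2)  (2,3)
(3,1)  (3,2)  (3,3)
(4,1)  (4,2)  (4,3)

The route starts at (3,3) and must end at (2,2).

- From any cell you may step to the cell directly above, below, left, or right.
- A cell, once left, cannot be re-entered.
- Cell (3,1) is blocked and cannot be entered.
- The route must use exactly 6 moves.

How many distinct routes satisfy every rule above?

Need simple routes of exactly 6 moves from (3,3) to (2,2) (Manhattan distance 2, so 2 moves are spent on a detour and 2 undoing it).
Enumerating: (3,3) (2,3) (1,3) (1,2) (1,1) (2,1) (2,2).
That gives 1 route.

1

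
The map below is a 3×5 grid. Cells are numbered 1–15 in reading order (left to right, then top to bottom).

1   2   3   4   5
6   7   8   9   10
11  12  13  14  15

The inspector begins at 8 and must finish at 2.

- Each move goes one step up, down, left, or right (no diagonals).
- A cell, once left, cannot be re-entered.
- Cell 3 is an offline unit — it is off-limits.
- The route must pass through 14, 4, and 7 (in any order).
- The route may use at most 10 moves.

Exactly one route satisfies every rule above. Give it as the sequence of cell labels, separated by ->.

8 -> 9 -> 4 -> 5 -> 10 -> 15 -> 14 -> 13 -> 12 -> 7 -> 2

The 10-move cap with required stops at 14, 4, 7 leaves no slack for detours.
Route from 8: right 1 to 9, up 1 to 4, right 1 to 5, down 2 to 15, left 3 to 12, up 2 to 2 — 10 moves in all.
Check: all required cells visited; 10 ≤ 10 moves.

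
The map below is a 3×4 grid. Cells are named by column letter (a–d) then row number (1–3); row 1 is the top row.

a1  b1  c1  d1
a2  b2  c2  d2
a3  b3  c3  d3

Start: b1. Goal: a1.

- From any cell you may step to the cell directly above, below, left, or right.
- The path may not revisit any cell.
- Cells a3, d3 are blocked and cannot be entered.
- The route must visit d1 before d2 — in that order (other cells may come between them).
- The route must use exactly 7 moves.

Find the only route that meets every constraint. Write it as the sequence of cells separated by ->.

The waypoints must appear in the order d1, d2, with no cell reused.
Route from b1: 2× right (reaching d1), down to d2, 3× left (reaching a2), up to a1 — 7 moves in all.
Check: order respected (d1 at step 2, d2 at step 3); 7 moves as required.

b1 -> c1 -> d1 -> d2 -> c2 -> b2 -> a2 -> a1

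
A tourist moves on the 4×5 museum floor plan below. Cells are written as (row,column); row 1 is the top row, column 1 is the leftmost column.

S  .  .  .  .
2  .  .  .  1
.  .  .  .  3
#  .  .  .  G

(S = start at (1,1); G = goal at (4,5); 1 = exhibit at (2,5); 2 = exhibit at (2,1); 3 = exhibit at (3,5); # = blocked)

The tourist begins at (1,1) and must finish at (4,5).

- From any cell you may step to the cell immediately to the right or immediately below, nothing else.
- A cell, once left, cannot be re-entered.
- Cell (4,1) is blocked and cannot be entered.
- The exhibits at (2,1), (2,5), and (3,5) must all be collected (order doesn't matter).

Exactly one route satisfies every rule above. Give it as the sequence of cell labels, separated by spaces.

(1,1) (2,1) (2,2) (2,3) (2,4) (2,5) (3,5) (4,5)

Moves only go right or down, so the column and row indices never decrease.
Route from (1,1): down 1 to (2,1), right 4 to (2,5), down 2 to (4,5) — 7 moves in all.
Check: all required cells visited.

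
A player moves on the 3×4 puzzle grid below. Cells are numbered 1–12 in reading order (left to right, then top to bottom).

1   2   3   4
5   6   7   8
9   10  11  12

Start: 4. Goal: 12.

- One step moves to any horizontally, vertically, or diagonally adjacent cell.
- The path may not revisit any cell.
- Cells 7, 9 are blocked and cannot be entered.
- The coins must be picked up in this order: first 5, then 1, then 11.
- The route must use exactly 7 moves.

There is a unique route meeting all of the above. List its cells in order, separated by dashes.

4 - 3 - 2 - 5 - 1 - 6 - 11 - 12

The waypoints must appear in the order 5, 1, 11, with no cell reused.
Route from 4: 2× left (reaching 2), down-left to 5, up to 1, 2× down-right (reaching 11), right to 12 — 7 moves in all.
Check: order respected (5 at step 3, 1 at step 4, 11 at step 6); 7 moves as required.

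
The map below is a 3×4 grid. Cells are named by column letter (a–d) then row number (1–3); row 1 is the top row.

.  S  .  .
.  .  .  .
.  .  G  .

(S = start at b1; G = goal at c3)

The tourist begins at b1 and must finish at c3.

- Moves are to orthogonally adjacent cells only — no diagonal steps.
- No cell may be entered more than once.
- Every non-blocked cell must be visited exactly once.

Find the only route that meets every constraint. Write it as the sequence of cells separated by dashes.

b1 - a1 - a2 - a3 - b3 - b2 - c2 - c1 - d1 - d2 - d3 - c3

Need to visit all 12 open cells exactly once, starting at b1 and ending at c3.
Cell d3 has only two open neighbours (d2 and c3), so the path must pass straight through it: one of those is the cell it's entered from and the other is where it exits.
Route from b1: left 1 to a1, down 2 to a3, right 1 to b3, up 1 to b2, right 1 to c2, up 1 to c1, right 1 to d1, down 2 to d3, left 1 to c3 — 11 moves in all.
Check: all 12 open cells covered.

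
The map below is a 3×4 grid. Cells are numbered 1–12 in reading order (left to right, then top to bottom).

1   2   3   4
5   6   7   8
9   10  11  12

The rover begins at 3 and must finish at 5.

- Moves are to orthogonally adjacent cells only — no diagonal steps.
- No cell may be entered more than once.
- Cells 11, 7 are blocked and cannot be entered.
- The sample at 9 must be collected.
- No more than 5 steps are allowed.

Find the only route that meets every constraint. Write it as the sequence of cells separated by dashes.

The budget equals the shortest possible length, so every move has to be on a shortest route through the required cells.
Route from 3: left to 2, 2× down (reaching 10), left to 9, up to 5 — 5 moves in all.
Check: all required cells visited; 5 ≤ 5 moves.

3 - 2 - 6 - 10 - 9 - 5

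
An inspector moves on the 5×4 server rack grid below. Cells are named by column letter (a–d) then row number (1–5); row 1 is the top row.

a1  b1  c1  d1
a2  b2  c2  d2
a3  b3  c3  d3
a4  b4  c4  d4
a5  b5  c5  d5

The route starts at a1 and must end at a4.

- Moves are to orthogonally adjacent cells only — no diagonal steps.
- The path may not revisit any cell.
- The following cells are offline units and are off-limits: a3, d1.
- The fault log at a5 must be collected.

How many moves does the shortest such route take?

7

Any route passes through a5 somewhere between a1 and a4. Summing Manhattan distances along the two legs (a1 → a5 → a4) gives a lower bound of 4 + 1 = 5 moves.
That bound ignores the blocked cells. Measuring each leg by the fewest moves that actually steer around them (a1→a5: 6; a5→a4: 1) raises the lower bound to 7.
A route of 7 moves exists: a1 → a2 → b2 → b3 → b4 → b5 → a5 → a4.
Since 7 matches that lower bound, it is optimal.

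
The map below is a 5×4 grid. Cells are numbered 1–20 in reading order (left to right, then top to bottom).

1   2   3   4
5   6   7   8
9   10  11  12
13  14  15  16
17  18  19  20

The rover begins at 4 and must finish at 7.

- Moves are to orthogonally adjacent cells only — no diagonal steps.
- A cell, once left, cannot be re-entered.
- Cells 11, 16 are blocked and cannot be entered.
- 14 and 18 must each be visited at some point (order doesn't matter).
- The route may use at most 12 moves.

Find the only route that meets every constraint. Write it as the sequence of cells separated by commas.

4, 3, 2, 1, 5, 9, 13, 17, 18, 14, 10, 6, 7

Any route must reach 14 and 18 and still end at 7 within 12 moves, so the order of the required stops is forced.
Route from 4: 3× left (reaching 1), 4× down (reaching 17), right to 18, 3× up (reaching 6), right to 7 — 12 moves in all.
Check: all required cells visited; 12 ≤ 12 moves.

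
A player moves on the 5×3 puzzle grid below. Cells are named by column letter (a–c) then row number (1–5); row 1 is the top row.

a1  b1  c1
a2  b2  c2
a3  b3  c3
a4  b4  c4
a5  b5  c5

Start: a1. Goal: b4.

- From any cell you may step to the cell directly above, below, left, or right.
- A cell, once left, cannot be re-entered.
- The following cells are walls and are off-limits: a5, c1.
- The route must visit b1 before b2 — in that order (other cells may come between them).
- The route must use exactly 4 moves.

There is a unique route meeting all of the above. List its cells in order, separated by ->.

The waypoints must appear in the order b1, b2, with no cell reused.
Route from a1: right 1 to b1, down 3 to b4 — 4 moves in all.
Check: order respected (b1 at step 1, b2 at step 2); 4 moves as required.

a1 -> b1 -> b2 -> b3 -> b4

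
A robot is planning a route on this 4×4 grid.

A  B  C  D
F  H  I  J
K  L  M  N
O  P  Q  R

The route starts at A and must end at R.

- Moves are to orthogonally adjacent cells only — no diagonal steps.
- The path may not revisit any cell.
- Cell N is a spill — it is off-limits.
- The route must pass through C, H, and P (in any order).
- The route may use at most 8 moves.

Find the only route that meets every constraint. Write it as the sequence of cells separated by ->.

Any route must reach C, H, and P and still end at R within 8 moves, so the order of the required stops is forced.
Route from A: 2× right (reaching C), down to I, left to H, 2× down (reaching P), 2× right (reaching R) — 8 moves in all.
Check: all required cells visited; 8 ≤ 8 moves.

A -> B -> C -> I -> H -> L -> P -> Q -> R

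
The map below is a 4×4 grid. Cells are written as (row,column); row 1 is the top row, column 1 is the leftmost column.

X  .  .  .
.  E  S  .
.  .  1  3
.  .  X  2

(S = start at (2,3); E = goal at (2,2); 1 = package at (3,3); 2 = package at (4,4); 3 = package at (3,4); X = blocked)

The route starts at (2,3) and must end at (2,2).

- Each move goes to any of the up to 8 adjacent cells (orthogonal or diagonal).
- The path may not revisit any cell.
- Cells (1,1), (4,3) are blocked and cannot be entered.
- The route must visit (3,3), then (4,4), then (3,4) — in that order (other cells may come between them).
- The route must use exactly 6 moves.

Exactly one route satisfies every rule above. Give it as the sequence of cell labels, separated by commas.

(2,3), (3,3), (4,4), (3,4), (2,4), (1,3), (2,2)

The waypoints must appear in the order (3,3), (4,4), (3,4), with no cell reused.
Route from (2,3): down to (3,3), down-right to (4,4), 2× up (reaching (2,4)), up-left to (1,3), down-left to (2,2) — 6 moves in all.
Check: order respected (1 at step 1, 2 at step 2, 3 at step 3); 6 moves as required.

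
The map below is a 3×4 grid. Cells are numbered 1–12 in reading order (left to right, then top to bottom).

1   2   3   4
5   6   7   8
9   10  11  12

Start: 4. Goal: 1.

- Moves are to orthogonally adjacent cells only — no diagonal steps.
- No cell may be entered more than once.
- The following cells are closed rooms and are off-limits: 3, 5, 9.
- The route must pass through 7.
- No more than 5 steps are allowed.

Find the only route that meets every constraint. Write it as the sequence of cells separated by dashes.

Any route must reach 7 and still end at 1 within 5 moves, so the order of the required stops is forced.
Route from 4: down 1 to 8, left 2 to 6, up 1 to 2, left 1 to 1 — 5 moves in all.
Check: all required cells visited; 5 ≤ 5 moves.

4 - 8 - 7 - 6 - 2 - 1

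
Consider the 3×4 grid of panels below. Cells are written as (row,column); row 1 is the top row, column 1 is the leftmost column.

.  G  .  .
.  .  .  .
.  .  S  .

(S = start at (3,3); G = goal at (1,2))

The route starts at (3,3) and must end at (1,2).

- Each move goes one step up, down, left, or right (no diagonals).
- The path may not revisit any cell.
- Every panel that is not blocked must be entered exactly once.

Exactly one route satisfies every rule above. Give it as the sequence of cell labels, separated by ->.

(3,3) -> (3,4) -> (2,4) -> (1,4) -> (1,3) -> (2,3) -> (2,2) -> (3,2) -> (3,1) -> (2,1) -> (1,1) -> (1,2)

Need to visit all 12 open cells exactly once, starting at (3,3) and ending at (1,2).
Cell (3,1) has only two open neighbours ((2,1) and (3,2)), so the path must pass straight through it: one of those is the cell it's entered from and the other is where it exits.
Route from (3,3): right 1 to (3,4), up 2 to (1,4), left 1 to (1,3), down 1 to (2,3), left 1 to (2,2), down 1 to (3,2), left 1 to (3,1), up 2 to (1,1), right 1 to (1,2) — 11 moves in all.
Check: all 12 open cells covered.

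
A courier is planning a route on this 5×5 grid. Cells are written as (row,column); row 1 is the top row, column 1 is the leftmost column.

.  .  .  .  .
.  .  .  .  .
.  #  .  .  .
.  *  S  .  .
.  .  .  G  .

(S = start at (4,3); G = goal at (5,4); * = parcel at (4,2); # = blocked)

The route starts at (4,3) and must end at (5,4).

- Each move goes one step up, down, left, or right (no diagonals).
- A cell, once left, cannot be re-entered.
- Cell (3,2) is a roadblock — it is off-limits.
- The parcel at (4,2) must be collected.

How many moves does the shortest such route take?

Any route passes through (4,2) somewhere between (4,3) and (5,4). Summing Manhattan distances along the two legs ((4,3) → (4,2) → (5,4)) gives a lower bound of 1 + 3 = 4 moves.
A route of 4 moves achieves this: (4,3) → (4,2) → (5,2) → (5,3) → (5,4).
Since 4 matches the lower bound, it is optimal.

4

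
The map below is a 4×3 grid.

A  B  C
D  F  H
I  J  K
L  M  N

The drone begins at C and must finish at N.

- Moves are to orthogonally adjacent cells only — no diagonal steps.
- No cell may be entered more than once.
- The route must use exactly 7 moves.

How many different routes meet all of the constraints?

Need simple routes of exactly 7 moves from C to N (Manhattan distance 3, so 2 moves are spent on a detour and 2 undoing it).
Branch systematically from the start, pruning whenever the remaining move budget drops below the Manhattan distance to N or differs from it in parity. Grouping the completions by first move — via H: 5; via B: 11 — and summing: 5 + 11 = 16.
That gives 16 routes.

16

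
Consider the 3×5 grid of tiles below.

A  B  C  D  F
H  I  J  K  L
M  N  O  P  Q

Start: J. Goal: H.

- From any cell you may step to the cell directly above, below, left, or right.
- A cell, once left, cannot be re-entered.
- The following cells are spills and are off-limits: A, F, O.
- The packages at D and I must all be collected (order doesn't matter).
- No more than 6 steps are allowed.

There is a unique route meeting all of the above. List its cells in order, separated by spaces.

J K D C B I H

The 6-move cap with required stops at D, I leaves no slack for detours.
Route from J: right to K, up to D, 2× left (reaching B), down to I, left to H — 6 moves in all.
Check: all required cells visited; 6 ≤ 6 moves.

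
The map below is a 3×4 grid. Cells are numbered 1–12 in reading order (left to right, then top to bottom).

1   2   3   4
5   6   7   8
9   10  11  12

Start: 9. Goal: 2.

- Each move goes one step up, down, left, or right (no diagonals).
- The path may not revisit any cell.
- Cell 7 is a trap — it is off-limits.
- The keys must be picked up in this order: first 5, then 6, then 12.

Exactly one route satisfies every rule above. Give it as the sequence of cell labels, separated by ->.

The waypoints must appear in the order 5, 6, 12, with no cell reused.
Route from 9: up to 5, right to 6, down to 10, 2× right (reaching 12), 2× up (reaching 4), 2× left (reaching 2) — 9 moves in all.
Check: order respected (5 at step 1, 6 at step 2, 12 at step 5).

9 -> 5 -> 6 -> 10 -> 11 -> 12 -> 8 -> 4 -> 3 -> 2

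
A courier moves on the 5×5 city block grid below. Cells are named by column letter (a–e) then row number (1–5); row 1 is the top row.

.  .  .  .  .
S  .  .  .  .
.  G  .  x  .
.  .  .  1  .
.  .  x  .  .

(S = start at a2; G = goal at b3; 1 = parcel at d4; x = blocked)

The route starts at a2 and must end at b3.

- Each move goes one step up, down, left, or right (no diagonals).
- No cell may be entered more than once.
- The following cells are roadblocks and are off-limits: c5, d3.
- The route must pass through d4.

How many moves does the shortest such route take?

Any route passes through d4 somewhere between a2 and b3. Summing Manhattan distances along the two legs (a2 → d4 → b3) gives a lower bound of 5 + 3 = 8 moves.
The shortest route satisfying every rule uses 10 moves: a2 → b2 → c2 → d2 → e2 → e3 → e4 → d4 → c4 → c3 → b3.
The bound of 8 isn't tight here; checking systematically, no route of length 8 through 9 satisfies every constraint, so 10 is the minimum.

10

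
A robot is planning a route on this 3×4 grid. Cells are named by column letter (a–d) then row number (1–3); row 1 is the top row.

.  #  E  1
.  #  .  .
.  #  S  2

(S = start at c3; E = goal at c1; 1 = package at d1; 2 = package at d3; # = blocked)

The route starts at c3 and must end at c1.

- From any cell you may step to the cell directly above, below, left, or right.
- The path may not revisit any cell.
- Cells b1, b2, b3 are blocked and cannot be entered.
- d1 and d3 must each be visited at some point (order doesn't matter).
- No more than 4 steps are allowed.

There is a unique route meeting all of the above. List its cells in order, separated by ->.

c3 -> d3 -> d2 -> d1 -> c1

The 4-move cap with required stops at d1, d3 leaves no slack for detours.
Route from c3: right 1 to d3, up 2 to d1, left 1 to c1 — 4 moves in all.
Check: all required cells visited; 4 ≤ 4 moves.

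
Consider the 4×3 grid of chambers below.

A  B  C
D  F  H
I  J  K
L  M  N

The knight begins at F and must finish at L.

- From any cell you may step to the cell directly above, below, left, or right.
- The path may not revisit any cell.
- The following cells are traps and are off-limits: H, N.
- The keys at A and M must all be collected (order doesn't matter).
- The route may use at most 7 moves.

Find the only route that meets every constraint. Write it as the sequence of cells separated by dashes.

F - B - A - D - I - J - M - L

The 7-move cap with required stops at A, M leaves no slack for detours.
Route from F: up to B, left to A, 2× down (reaching I), right to J, down to M, left to L — 7 moves in all.
Check: all required cells visited; 7 ≤ 7 moves.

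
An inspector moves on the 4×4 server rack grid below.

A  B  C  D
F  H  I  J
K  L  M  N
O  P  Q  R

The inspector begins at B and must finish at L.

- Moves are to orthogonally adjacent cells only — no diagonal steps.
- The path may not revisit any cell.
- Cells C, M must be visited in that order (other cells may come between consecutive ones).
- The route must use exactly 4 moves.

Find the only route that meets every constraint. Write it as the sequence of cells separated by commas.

The waypoints must appear in the order C, M, with no cell reused.
Route from B: right 1 to C, down 2 to M, left 1 to L — 4 moves in all.
Check: order respected (C at step 1, M at step 3); 4 moves as required.

B, C, I, M, L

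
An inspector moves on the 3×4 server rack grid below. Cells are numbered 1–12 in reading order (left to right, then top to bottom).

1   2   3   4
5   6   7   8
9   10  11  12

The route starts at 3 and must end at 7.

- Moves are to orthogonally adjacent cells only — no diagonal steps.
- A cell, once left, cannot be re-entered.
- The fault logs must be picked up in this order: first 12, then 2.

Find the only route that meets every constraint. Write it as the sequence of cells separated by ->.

3 -> 4 -> 8 -> 12 -> 11 -> 10 -> 9 -> 5 -> 1 -> 2 -> 6 -> 7

The waypoints must appear in the order 12, 2, with no cell reused.
Route from 3: right 1 to 4, down 2 to 12, left 3 to 9, up 2 to 1, right 1 to 2, down 1 to 6, right 1 to 7 — 11 moves in all.
Check: order respected (12 at step 3, 2 at step 9).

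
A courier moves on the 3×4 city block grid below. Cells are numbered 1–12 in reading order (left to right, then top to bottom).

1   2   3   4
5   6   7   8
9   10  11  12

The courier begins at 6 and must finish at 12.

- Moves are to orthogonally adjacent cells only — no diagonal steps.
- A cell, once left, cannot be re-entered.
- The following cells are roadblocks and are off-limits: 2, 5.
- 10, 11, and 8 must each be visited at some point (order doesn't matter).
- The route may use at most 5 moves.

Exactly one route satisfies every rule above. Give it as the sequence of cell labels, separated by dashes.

The budget equals the shortest possible length, so every move has to be on a shortest route through the required cells.
Route from 6: down 1 to 10, right 1 to 11, up 1 to 7, right 1 to 8, down 1 to 12 — 5 moves in all.
Check: all required cells visited; 5 ≤ 5 moves.

6 - 10 - 11 - 7 - 8 - 12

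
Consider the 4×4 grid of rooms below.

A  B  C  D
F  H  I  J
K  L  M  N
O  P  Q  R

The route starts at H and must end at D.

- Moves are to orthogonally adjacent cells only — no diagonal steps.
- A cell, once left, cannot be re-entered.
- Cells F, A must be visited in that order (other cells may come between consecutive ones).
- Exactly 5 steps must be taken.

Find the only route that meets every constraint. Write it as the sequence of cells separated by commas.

H, F, A, B, C, D

The waypoints must appear in the order F, A, with no cell reused.
Route from H: left 1 to F, up 1 to A, right 3 to D — 5 moves in all.
Check: order respected (F at step 1, A at step 2); 5 moves as required.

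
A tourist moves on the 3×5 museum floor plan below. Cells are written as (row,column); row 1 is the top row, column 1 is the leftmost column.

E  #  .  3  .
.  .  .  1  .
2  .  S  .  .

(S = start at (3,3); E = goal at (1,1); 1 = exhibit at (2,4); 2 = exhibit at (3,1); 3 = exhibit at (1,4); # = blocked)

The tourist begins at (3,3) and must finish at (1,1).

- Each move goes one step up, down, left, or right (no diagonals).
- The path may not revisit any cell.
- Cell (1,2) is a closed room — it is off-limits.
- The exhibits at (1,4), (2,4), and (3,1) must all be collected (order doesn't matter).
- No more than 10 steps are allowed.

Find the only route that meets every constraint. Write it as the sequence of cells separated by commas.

The 10-move cap with required stops at (1,4), (2,4), (3,1) leaves no slack for detours.
Route from (3,3): right 1 to (3,4), up 2 to (1,4), left 1 to (1,3), down 1 to (2,3), left 1 to (2,2), down 1 to (3,2), left 1 to (3,1), up 2 to (1,1) — 10 moves in all.
Check: all required cells visited; 10 ≤ 10 moves.

(3,3), (3,4), (2,4), (1,4), (1,3), (2,3), (2,2), (3,2), (3,1), (2,1), (1,1)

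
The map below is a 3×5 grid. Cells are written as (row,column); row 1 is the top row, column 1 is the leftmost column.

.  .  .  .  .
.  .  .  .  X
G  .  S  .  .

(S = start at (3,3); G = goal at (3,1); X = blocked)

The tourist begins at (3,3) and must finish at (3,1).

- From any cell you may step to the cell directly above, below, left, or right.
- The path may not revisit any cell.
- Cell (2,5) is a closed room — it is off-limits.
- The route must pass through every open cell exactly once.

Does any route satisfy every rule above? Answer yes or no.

Cell (1,5) has only one open neighbour but is neither the start nor the goal, so a Hamiltonian route would have to both enter and leave it through the same neighbour — impossible without revisiting.

no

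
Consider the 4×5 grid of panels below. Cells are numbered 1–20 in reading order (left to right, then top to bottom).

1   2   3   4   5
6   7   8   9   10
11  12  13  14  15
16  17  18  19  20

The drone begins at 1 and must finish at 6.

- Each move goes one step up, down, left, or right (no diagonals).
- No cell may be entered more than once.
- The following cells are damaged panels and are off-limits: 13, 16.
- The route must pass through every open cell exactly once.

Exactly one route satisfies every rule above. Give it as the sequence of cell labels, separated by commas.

Need to visit all 18 open cells exactly once, starting at 1 and ending at 6.
Route from 1: right 1 to 2, down 1 to 7, right 1 to 8, up 1 to 3, right 2 to 5, down 1 to 10, left 1 to 9, down 1 to 14, right 1 to 15, down 1 to 20, left 3 to 17, up 1 to 12, left 1 to 11, up 1 to 6 — 17 moves in all.
Check: all 18 open cells covered.

1, 2, 7, 8, 3, 4, 5, 10, 9, 14, 15, 20, 19, 18, 17, 12, 11, 6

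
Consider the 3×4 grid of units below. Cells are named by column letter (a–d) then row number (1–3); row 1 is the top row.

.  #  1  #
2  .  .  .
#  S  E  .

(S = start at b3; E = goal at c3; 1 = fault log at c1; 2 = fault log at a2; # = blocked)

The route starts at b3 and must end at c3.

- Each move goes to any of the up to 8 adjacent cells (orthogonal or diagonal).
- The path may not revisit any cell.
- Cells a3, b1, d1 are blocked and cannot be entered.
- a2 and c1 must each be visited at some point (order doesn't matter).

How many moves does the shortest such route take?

Any route passes through a2 and c1 in some order between b3 and c3. Summing Chebyshev distances along each leg and taking the cheapest ordering (b3 → a2 → c1 → c3) gives a lower bound of 1 + 2 + 2 = 5 moves.
A route of 5 moves achieves this: b3 → a2 → b2 → c1 → c2 → c3.
Since 5 matches the lower bound, it is optimal.

5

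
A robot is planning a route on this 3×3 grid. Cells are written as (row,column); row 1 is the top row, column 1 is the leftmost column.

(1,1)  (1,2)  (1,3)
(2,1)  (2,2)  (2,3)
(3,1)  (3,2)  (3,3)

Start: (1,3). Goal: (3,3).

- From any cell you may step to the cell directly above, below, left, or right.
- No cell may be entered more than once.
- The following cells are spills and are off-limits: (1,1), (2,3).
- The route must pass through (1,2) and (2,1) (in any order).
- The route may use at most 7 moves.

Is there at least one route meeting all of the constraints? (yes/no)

yes

One route that works: (1,3) → (1,2) → (2,2) → (2,1) → (3,1) → (3,2) → (3,3).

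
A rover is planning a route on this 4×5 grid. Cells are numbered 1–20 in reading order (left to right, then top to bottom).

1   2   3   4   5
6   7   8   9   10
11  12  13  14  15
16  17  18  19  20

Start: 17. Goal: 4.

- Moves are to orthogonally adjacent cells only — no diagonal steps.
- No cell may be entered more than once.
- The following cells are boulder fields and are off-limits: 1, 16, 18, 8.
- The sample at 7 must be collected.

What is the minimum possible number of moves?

5

Any route passes through 7 somewhere between 17 and 4. Summing Manhattan distances along the two legs (17 → 7 → 4) gives a lower bound of 2 + 3 = 5 moves.
A route of 5 moves achieves this: 17 → 12 → 7 → 2 → 3 → 4.
Since 5 matches the lower bound, it is optimal.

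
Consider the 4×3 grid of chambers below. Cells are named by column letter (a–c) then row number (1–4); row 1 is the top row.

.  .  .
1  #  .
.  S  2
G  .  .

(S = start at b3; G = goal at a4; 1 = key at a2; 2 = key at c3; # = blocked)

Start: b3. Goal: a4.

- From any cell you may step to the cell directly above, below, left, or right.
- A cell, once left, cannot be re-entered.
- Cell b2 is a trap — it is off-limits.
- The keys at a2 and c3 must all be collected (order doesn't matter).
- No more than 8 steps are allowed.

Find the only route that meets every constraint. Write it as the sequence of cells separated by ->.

b3 -> c3 -> c2 -> c1 -> b1 -> a1 -> a2 -> a3 -> a4

The 8-move cap with required stops at a2, c3 leaves no slack for detours.
Route from b3: right to c3, 2× up (reaching c1), 2× left (reaching a1), 3× down (reaching a4) — 8 moves in all.
Check: all required cells visited; 8 ≤ 8 moves.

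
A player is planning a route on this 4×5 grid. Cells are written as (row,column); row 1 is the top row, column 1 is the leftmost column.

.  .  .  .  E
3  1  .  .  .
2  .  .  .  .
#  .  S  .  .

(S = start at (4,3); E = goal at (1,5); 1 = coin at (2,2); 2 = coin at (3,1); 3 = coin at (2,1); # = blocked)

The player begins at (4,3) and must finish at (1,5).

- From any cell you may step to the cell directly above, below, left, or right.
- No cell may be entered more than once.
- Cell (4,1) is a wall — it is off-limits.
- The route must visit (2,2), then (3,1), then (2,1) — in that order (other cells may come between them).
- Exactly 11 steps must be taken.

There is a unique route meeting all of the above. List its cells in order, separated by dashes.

(4,3) - (3,3) - (2,3) - (2,2) - (3,2) - (3,1) - (2,1) - (1,1) - (1,2) - (1,3) - (1,4) - (1,5)

The waypoints must appear in the order (2,2), (3,1), (2,1), with no cell reused.
Route from (4,3): up 2 to (2,3), left 1 to (2,2), down 1 to (3,2), left 1 to (3,1), up 2 to (1,1), right 4 to (1,5) — 11 moves in all.
Check: order respected (1 at step 3, 2 at step 5, 3 at step 6); 11 moves as required.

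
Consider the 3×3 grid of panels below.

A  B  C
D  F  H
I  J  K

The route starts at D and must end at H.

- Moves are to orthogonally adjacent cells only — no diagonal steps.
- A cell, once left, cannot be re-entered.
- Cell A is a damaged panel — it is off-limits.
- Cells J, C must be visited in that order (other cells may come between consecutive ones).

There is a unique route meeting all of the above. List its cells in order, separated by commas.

D, I, J, F, B, C, H

The waypoints must appear in the order J, C, with no cell reused.
Route from D: down 1 to I, right 1 to J, up 2 to B, right 1 to C, down 1 to H — 6 moves in all.
Check: order respected (J at step 2, C at step 5).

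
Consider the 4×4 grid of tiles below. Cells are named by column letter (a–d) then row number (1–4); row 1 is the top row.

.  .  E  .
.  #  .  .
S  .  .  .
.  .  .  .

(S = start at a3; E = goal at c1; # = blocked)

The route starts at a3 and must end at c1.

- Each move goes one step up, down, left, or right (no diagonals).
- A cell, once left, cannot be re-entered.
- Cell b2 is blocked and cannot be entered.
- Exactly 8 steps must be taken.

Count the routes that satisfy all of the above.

17

Need simple routes of exactly 8 moves from a3 to c1 (Manhattan distance 4, so 2 moves are spent on a detour and 2 undoing it).
Branch systematically from the start, pruning whenever the remaining move budget drops below the Manhattan distance to c1 or differs from it in parity. Grouping the completions by first move — via a4: 9; via b3: 8 (no valid completion starts via a2) — and summing: 9 + 8 = 17.
That gives 17 routes.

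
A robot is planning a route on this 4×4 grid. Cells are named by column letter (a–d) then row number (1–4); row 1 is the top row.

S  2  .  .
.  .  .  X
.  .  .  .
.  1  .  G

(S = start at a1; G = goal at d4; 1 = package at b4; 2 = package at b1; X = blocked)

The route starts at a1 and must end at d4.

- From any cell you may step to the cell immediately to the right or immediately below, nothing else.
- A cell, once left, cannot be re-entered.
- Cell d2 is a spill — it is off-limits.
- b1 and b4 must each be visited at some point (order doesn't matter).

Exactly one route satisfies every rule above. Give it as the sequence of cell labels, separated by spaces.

a1 b1 b2 b3 b4 c4 d4

Moves only go right or down, so the column and row indices never decrease.
Route from a1: right 1 to b1, down 3 to b4, right 2 to d4 — 6 moves in all.
Check: all required cells visited.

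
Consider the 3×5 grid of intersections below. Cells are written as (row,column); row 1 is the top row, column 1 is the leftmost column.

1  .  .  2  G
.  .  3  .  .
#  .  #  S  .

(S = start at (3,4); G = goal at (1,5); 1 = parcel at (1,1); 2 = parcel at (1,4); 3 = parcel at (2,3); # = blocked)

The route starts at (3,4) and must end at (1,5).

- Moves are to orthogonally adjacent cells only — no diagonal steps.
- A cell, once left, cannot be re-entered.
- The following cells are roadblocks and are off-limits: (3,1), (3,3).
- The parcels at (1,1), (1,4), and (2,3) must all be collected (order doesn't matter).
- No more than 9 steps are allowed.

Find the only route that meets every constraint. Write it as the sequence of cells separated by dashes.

(3,4) - (2,4) - (2,3) - (2,2) - (2,1) - (1,1) - (1,2) - (1,3) - (1,4) - (1,5)

Any route must reach (1,1), (1,4), and (2,3) and still end at (1,5) within 9 moves, so the order of the required stops is forced.
Route from (3,4): up to (2,4), 3× left (reaching (2,1)), up to (1,1), 4× right (reaching (1,5)) — 9 moves in all.
Check: all required cells visited; 9 ≤ 9 moves.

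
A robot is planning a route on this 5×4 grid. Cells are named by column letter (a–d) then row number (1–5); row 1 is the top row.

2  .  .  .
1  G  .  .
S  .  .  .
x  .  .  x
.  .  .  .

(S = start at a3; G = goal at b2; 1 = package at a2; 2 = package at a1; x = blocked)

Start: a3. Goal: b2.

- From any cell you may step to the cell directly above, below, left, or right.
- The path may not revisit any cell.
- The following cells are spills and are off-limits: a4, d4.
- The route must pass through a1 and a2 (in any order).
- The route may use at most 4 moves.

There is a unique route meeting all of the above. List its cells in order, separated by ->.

The 4-move cap with required stops at a1, a2 leaves no slack for detours.
Route from a3: 2× up (reaching a1), right to b1, down to b2 — 4 moves in all.
Check: all required cells visited; 4 ≤ 4 moves.

a3 -> a2 -> a1 -> b1 -> b2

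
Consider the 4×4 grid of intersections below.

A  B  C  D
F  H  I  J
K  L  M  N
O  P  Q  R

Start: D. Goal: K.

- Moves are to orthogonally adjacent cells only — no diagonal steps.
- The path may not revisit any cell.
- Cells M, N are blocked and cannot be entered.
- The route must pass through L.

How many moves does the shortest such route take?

Any route passes through L somewhere between D and K. Summing Manhattan distances along the two legs (D → L → K) gives a lower bound of 4 + 1 = 5 moves.
A route of 5 moves achieves this: D → J → I → H → L → K.
Since 5 matches the lower bound, it is optimal.

5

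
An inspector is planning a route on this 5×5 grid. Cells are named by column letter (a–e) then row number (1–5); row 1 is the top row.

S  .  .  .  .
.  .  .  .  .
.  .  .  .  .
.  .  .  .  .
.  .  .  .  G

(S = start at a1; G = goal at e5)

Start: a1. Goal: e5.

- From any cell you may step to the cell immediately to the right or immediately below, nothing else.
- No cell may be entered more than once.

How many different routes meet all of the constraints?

A right/down-only route from a1 to e5 makes exactly 4 down-moves and 4 right-moves in some order.
With no other constraints that would be C(8,4) = 70 routes.
That gives 70 routes.

70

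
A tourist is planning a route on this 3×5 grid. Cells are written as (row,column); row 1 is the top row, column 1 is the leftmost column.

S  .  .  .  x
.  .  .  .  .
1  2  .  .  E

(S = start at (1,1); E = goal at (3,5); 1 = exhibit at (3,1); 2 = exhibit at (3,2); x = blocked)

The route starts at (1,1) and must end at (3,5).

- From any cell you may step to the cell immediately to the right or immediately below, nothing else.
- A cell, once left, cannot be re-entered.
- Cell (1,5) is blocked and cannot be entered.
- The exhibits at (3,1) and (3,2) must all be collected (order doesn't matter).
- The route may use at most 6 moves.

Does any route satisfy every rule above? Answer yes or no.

yes

One route that works: (1,1) → (2,1) → (3,1) → (3,2) → (3,3) → (3,4) → (3,5).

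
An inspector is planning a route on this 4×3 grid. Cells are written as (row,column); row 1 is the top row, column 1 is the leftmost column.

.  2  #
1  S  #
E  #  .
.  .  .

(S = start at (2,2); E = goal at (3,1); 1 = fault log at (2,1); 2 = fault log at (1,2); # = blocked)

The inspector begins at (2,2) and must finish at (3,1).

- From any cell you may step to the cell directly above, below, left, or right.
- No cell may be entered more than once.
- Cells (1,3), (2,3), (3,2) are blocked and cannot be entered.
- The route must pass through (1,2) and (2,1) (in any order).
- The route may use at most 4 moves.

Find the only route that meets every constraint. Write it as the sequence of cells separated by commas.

The budget equals the shortest possible length, so every move has to be on a shortest route through the required cells.
Route from (2,2): up 1 to (1,2), left 1 to (1,1), down 2 to (3,1) — 4 moves in all.
Check: all required cells visited; 4 ≤ 4 moves.

(2,2), (1,2), (1,1), (2,1), (3,1)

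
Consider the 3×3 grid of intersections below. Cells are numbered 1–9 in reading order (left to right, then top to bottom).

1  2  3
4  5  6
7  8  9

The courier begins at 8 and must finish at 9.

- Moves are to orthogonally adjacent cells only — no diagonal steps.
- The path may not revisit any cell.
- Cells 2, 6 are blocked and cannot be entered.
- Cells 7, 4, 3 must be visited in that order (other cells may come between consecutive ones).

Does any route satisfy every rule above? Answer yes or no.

The blocked cells wall 3 off from 8 completely — no sequence of moves reaches it at all, so no route can satisfy the rules.

no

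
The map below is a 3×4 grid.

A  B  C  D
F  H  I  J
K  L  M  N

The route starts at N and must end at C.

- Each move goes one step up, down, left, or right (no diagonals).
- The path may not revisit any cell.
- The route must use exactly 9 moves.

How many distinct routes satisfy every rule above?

7

Need simple routes of exactly 9 moves from N to C (Manhattan distance 3, so 3 moves are spent on a detour and 3 undoing it).
Enumerating: N J I M L H F A B C | N J I M L K F A B C | N J I M L K F H B C | N J I H L K F A B C | N M I H L K F A B C | N M L K F A B H I C | N M L K F H I J D C.
That gives 7 routes.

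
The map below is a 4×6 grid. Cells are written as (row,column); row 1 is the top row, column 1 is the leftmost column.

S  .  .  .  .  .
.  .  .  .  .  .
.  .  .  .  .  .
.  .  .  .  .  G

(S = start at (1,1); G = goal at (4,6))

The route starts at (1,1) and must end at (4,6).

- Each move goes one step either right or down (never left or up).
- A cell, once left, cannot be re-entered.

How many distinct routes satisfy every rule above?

A right/down-only route from (1,1) to (4,6) makes exactly 3 down-moves and 5 right-moves in some order.
With no other constraints that would be C(8,3) = 56 routes.
That gives 56 routes.

56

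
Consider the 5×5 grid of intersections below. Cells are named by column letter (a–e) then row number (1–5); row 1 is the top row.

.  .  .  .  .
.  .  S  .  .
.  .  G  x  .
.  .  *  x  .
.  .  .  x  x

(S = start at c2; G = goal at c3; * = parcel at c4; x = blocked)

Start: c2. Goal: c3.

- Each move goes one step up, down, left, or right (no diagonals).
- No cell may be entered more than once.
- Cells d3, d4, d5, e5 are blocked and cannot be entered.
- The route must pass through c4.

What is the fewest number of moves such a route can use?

5

Any route passes through c4 somewhere between c2 and c3. Summing Manhattan distances along the two legs (c2 → c4 → c3) gives a lower bound of 2 + 1 = 3 moves.
The shortest route satisfying every rule uses 5 moves: c2 → b2 → b3 → b4 → c4 → c3.
The bound of 3 isn't tight here; checking systematically, no route of length 3 through 4 satisfies every constraint, so 5 is the minimum.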